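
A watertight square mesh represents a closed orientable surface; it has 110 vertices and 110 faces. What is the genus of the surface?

Every face is a square, so 2E = 4·110 = 440, giving E = 220.
χ = V − E + F = 110 − 220 + 110 = 0.
For a closed orientable surface χ = 2 − 2g, so g = (2 − (0))/2 = 1.

1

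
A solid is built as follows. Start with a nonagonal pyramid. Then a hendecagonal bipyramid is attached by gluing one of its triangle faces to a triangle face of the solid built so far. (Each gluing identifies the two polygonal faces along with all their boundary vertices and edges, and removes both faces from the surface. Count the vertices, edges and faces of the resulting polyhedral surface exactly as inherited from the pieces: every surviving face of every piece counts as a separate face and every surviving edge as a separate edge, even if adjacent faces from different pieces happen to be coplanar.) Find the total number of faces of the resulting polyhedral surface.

30

A nonagonal pyramid: V=10, E=18, F=10.
Attach a hendecagonal bipyramid (V=13, E=33, F=22) along a 3-gon: merge 3 vertices and 3 edges, delete both glued faces → V=20, E=48, F=30.
Check: V − E + F = 20 − 48 + 30 = 2.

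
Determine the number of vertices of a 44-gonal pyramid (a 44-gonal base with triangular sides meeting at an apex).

A pyramid on an n-gon base has one n-gon and n triangles: V = 44 + 1 = 45, E = 2·44 = 88, F = 44 + 1 = 45.

45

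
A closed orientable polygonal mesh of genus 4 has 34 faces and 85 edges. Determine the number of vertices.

45

For a closed orientable surface of genus 4, χ = 2 − 2·4 = -6.
V = -6 + E − F = -6 + 85 − 34 = 45.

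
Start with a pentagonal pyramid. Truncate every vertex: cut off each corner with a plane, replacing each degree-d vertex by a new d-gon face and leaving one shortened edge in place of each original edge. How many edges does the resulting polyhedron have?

30

The base solid has V = 6, E = 10, F = 6.
Truncation replaces each original edge-end by a new vertex, so V′ = 2E = 20.
Each original edge survives, and each old vertex of degree d contributes d new edges; summing degrees gives Σd = 2E, so E′ = E + 2E = 3E = 30.
Each original face survives and each original vertex becomes one new face: F′ = F + V = 12.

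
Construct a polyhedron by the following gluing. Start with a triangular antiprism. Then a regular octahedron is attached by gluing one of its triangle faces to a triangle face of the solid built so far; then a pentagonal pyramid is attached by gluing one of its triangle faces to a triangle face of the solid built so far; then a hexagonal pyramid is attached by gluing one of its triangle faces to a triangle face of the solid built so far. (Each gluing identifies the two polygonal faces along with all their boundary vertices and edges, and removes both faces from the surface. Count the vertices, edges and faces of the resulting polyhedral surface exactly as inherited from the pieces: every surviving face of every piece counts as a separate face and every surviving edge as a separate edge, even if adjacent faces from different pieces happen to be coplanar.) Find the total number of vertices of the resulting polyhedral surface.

A triangular antiprism: V=6, E=12, F=8.
Attach a regular octahedron (V=6, E=12, F=8) along a 3-gon: merge 3 vertices and 3 edges, delete both glued faces → V=9, E=21, F=14.
Attach a pentagonal pyramid (V=6, E=10, F=6) along a 3-gon: merge 3 vertices and 3 edges, delete both glued faces → V=12, E=28, F=18.
Attach a hexagonal pyramid (V=7, E=12, F=7) along a 3-gon: merge 3 vertices and 3 edges, delete both glued faces → V=16, E=37, F=23.
Check: V − E + F = 16 − 37 + 23 = 2.

16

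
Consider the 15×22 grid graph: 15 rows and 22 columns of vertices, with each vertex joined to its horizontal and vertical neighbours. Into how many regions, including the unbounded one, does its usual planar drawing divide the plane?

295

The grid has V = 15·22 = 330 vertices and E = 15·21 + 22·14 = 623 edges.
F = 2 − V + E = 2 − 330 + 623 = 295.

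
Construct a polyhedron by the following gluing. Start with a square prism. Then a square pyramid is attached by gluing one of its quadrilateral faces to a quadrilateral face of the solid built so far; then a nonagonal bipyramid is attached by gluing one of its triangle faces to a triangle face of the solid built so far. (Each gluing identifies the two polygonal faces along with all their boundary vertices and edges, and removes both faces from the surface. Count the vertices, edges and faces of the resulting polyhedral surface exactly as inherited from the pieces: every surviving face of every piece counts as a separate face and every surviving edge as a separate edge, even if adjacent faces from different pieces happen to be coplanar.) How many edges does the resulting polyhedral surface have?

40

A square prism: V=8, E=12, F=6.
Attach a square pyramid (V=5, E=8, F=5) along a 4-gon: merge 4 vertices and 4 edges, delete both glued faces → V=9, E=16, F=9.
Attach a nonagonal bipyramid (V=11, E=27, F=18) along a 3-gon: merge 3 vertices and 3 edges, delete both glued faces → V=17, E=40, F=25.
Check: V − E + F = 17 − 40 + 25 = 2.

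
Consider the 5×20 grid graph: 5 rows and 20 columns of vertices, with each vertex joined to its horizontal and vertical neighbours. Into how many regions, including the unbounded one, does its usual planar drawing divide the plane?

The grid has V = 5·20 = 100 vertices and E = 5·19 + 20·4 = 175 edges.
F = 2 − V + E = 2 − 100 + 175 = 77.

77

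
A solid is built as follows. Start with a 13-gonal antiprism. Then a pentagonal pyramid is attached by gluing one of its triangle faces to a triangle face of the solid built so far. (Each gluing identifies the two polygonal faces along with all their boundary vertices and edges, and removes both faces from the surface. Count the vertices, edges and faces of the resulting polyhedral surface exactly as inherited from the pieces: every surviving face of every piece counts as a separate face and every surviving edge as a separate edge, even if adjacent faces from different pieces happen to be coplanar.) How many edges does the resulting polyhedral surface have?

A 13-gonal antiprism: V=26, E=52, F=28.
Attach a pentagonal pyramid (V=6, E=10, F=6) along a 3-gon: merge 3 vertices and 3 edges, delete both glued faces → V=29, E=59, F=32.
Check: V − E + F = 29 − 59 + 32 = 2.

59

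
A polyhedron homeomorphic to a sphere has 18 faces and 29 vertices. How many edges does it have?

Here V − E + F = 2.
E = V + F − (2) = 29 + 18 − (2) = 45.

45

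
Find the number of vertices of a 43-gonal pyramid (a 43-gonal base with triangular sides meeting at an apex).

44

A pyramid on an n-gon base has one n-gon and n triangles: V = 43 + 1 = 44, E = 2·43 = 86, F = 43 + 1 = 44.
Check: V − E + F = 44 − 86 + 44 = 2.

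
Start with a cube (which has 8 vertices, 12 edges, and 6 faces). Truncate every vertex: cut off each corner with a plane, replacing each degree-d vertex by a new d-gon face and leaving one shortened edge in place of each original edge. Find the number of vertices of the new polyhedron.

Truncation replaces each original edge-end by a new vertex, so V′ = 2E = 24.
Each original edge survives, and each old vertex of degree d contributes d new edges; summing degrees gives Σd = 2E, so E′ = E + 2E = 3E = 36.
Each original face survives and each original vertex becomes one new face: F′ = F + V = 14.

24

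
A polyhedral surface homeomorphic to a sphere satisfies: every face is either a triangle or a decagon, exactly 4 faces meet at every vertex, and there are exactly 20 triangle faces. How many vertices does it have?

Let x be the number of decagons; then F = 20 + x.
Edge–face incidences: 2E = 3·20 + 10·x = 60 + 10x.
Every vertex has degree 4, so 4V = 2E.
Euler: V − E + F = 2 ⇒ (2E)/4 − E + (20 + x) = 2.
Multiply by 8: 2·(2E) − 4·(2E) + 8·(20 + x) = 16, i.e. 160 + 8x − 2·(60 + 10x) = 16.
Collecting terms: −12x + 40 = 16, so −12x = −24, so x = 2.
Then 2E = 60 + 10·2 = 80, so E = 40, V = 2E/4 = 20, F = 20 + 2 = 22.

20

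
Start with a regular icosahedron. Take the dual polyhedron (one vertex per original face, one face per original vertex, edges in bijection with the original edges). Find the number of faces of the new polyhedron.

12

The base solid has V = 12, E = 30, F = 20.
The dual swaps V and F and preserves E: V′ = F = 20, E′ = E = 30, F′ = V = 12.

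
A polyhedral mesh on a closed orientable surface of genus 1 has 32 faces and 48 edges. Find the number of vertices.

16

For a closed orientable surface of genus 1, χ = 2 − 2·1 = 0.
V = 0 + E − F = 0 + 48 − 32 = 16.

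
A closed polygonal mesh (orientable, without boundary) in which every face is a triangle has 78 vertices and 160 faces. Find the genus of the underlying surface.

Every face is a triangle, so 2E = 3·160 = 480, giving E = 240.
χ = V − E + F = 78 − 240 + 160 = -2.
For a closed orientable surface χ = 2 − 2g, so g = (2 − (-2))/2 = 2.

2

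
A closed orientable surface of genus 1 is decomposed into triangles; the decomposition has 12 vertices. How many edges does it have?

χ = 2 − 2·1 = 0, and every face is a triangle so 3F = 2E.
V − E + F = 0 with E = 3F/2 gives 12 − (3/2 − 1)·F = 0, so F = 24 and E = 36.

36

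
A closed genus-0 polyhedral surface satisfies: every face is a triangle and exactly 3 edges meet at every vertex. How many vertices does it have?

4

Each face has 3 edges and each edge borders two faces, so 2E = 3F.
Each vertex has degree 3, so 3V = 2E and hence V = 3F/3.
Euler: V − E + F = 2 ⇒ (3F/3) − (3F/2) + F = 2.
Multiply by 6: (6 − 9 + 6)F = 12, i.e. 3F = 12.
So F = 4, E = 3·4/2 = 6, V = 3·4/3 = 4.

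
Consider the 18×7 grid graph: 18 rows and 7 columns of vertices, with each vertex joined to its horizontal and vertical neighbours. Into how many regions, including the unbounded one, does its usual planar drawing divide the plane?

103

The grid has V = 18·7 = 126 vertices and E = 18·6 + 7·17 = 227 edges.
F = 2 − V + E = 2 − 126 + 227 = 103.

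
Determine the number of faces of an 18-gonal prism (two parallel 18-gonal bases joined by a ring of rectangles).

A prism on an n-gon has two n-gon bases and n rectangular sides: V = 2·18 = 36, E = 3·18 = 54, F = 18 + 2 = 20.

20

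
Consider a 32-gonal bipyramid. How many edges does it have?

A bipyramid over an n-gon has 2n triangular faces and n + 2 vertices: V = 32 + 2 = 34, E = 3·32 = 96, F = 2·32 = 64.

96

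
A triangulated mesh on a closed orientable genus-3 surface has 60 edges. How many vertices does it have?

χ = 2 − 2·3 = -4, and every face is a triangle so 3F = 2E.
F = 2E/3 = 40. Then V = -4 + E − F = -4 + 60 − 40 = 16.

16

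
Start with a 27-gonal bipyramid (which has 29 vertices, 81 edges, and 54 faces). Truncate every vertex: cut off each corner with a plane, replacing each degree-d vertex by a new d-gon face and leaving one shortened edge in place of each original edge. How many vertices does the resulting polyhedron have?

162

Truncation replaces each original edge-end by a new vertex, so V′ = 2E = 162.
Each original edge survives, and each old vertex of degree d contributes d new edges; summing degrees gives Σd = 2E, so E′ = E + 2E = 3E = 243.
Each original face survives and each original vertex becomes one new face: F′ = F + V = 83.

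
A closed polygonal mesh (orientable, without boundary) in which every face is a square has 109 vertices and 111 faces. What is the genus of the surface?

2

Every face is a square, so 2E = 4·111 = 444, giving E = 222.
χ = V − E + F = 109 − 222 + 111 = -2.
For a closed orientable surface χ = 2 − 2g, so g = (2 − (-2))/2 = 2.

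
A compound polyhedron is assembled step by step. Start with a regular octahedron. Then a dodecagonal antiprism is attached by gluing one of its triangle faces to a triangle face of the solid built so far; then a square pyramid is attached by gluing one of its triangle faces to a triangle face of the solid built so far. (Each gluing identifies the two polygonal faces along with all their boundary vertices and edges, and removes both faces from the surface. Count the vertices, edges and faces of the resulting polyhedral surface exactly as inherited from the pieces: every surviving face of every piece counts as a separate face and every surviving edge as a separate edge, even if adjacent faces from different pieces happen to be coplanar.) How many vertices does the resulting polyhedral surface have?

29

A regular octahedron: V=6, E=12, F=8.
Attach a dodecagonal antiprism (V=24, E=48, F=26) along a 3-gon: merge 3 vertices and 3 edges, delete both glued faces → V=27, E=57, F=32.
Attach a square pyramid (V=5, E=8, F=5) along a 3-gon: merge 3 vertices and 3 edges, delete both glued faces → V=29, E=62, F=35.
Check: V − E + F = 29 − 62 + 35 = 2.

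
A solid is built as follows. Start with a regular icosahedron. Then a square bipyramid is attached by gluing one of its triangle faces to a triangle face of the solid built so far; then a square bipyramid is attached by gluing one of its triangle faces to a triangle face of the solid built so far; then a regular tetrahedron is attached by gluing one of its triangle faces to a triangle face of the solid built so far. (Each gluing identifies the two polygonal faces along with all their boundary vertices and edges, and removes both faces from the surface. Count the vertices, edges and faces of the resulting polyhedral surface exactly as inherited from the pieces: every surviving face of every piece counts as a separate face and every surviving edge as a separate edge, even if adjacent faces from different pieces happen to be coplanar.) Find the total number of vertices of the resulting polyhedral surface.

19

A regular icosahedron: V=12, E=30, F=20.
Attach a square bipyramid (V=6, E=12, F=8) along a 3-gon: merge 3 vertices and 3 edges, delete both glued faces → V=15, E=39, F=26.
Attach a square bipyramid (V=6, E=12, F=8) along a 3-gon: merge 3 vertices and 3 edges, delete both glued faces → V=18, E=48, F=32.
Attach a regular tetrahedron (V=4, E=6, F=4) along a 3-gon: merge 3 vertices and 3 edges, delete both glued faces → V=19, E=51, F=34.
Check: V − E + F = 19 − 51 + 34 = 2.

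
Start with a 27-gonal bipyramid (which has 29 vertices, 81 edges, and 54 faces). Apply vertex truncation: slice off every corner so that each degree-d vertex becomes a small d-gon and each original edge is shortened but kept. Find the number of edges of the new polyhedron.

243

Truncation replaces each original edge-end by a new vertex, so V′ = 2E = 162.
Each original edge survives, and each old vertex of degree d contributes d new edges; summing degrees gives Σd = 2E, so E′ = E + 2E = 3E = 243.
Each original face survives and each original vertex becomes one new face: F′ = F + V = 83.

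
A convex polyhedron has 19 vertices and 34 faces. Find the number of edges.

51

Here V − E + F = 2.
E = V + F − (2) = 19 + 34 − (2) = 51.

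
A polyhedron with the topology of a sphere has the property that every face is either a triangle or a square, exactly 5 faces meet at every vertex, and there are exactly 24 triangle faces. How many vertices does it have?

Let x be the number of squares; then F = 24 + x.
Edge–face incidences: 2E = 3·24 + 4·x = 72 + 4x.
Every vertex has degree 5, so 5V = 2E.
Euler: V − E + F = 2 ⇒ (2E)/5 − E + (24 + x) = 2.
Multiply by 10: 2·(2E) − 5·(2E) + 10·(24 + x) = 20, i.e. 240 + 10x − 3·(72 + 4x) = 20.
Collecting terms: −2x + 24 = 20, so −2x = −4, so x = 2.
Then 2E = 72 + 4·2 = 80, so E = 40, V = 2E/5 = 16, F = 24 + 2 = 26.

16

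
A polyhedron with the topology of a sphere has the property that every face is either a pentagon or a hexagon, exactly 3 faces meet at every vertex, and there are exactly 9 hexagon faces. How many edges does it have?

Let x be the number of pentagons; then F = 9 + x.
Edge–face incidences: 2E = 6·9 + 5·x = 54 + 5x.
Every vertex has degree 3, so 3V = 2E.
Euler: V − E + F = 2 ⇒ (2E)/3 − E + (9 + x) = 2.
Multiply by 6: 2·(2E) − 3·(2E) + 6·(9 + x) = 12, i.e. 54 + 6x − (54 + 5x) = 12.
Collecting terms: x = 12.
Then 2E = 54 + 5·12 = 114, so E = 57, V = 2E/3 = 38, F = 9 + 12 = 21.

57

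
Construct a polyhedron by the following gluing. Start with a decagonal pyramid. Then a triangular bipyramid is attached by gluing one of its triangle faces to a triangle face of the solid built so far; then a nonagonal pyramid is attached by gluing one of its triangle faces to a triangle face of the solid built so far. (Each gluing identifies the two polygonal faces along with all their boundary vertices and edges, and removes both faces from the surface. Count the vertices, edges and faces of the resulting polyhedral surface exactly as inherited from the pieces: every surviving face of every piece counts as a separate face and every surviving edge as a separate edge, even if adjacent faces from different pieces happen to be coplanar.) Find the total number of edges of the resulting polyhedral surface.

41

A decagonal pyramid: V=11, E=20, F=11.
Attach a triangular bipyramid (V=5, E=9, F=6) along a 3-gon: merge 3 vertices and 3 edges, delete both glued faces → V=13, E=26, F=15.
Attach a nonagonal pyramid (V=10, E=18, F=10) along a 3-gon: merge 3 vertices and 3 edges, delete both glued faces → V=20, E=41, F=23.
Check: V − E + F = 20 − 41 + 23 = 2.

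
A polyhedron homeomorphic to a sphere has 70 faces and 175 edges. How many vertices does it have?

107

Here V − E + F = 2.
V = 2 + E − F = 2 + 175 − 70 = 107.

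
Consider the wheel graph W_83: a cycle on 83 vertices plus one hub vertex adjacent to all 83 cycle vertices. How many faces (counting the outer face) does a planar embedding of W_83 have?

W_83 has V = 83 + 1 = 84 vertices and E = 2·83 = 166 edges.
By Euler's formula F = 2 − V + E = 2 − 84 + 166 = 84.

84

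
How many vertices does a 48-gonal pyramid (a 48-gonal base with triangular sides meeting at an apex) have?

A pyramid on an n-gon base has one n-gon and n triangles: V = 48 + 1 = 49, E = 2·48 = 96, F = 48 + 1 = 49.

49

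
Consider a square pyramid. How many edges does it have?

A pyramid on an n-gon base has one n-gon and n triangles: V = 4 + 1 = 5, E = 2·4 = 8, F = 4 + 1 = 5.

8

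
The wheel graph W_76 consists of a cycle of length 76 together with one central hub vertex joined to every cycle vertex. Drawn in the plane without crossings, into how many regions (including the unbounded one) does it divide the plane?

77

W_76 has V = 76 + 1 = 77 vertices and E = 2·76 = 152 edges.
By Euler's formula F = 2 − V + E = 2 − 77 + 152 = 77.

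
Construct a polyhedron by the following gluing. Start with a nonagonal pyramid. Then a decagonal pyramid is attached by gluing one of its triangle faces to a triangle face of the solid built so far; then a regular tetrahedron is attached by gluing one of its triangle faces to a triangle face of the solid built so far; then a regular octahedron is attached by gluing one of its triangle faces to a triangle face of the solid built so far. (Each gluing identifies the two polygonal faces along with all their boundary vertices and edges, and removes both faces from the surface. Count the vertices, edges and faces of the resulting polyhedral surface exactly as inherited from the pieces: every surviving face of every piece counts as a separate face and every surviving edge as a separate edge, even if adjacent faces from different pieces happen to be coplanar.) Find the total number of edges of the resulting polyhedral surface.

47

A nonagonal pyramid: V=10, E=18, F=10.
Attach a decagonal pyramid (V=11, E=20, F=11) along a 3-gon: merge 3 vertices and 3 edges, delete both glued faces → V=18, E=35, F=19.
Attach a regular tetrahedron (V=4, E=6, F=4) along a 3-gon: merge 3 vertices and 3 edges, delete both glued faces → V=19, E=38, F=21.
Attach a regular octahedron (V=6, E=12, F=8) along a 3-gon: merge 3 vertices and 3 edges, delete both glued faces → V=22, E=47, F=27.
Check: V − E + F = 22 − 47 + 27 = 2.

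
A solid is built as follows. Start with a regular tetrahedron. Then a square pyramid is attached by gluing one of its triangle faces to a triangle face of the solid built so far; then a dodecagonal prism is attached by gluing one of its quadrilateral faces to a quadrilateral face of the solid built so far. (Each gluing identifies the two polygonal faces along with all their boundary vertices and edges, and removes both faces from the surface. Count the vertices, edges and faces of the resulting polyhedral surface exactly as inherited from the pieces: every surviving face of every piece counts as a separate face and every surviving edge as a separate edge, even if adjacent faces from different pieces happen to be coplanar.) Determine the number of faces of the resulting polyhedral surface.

A regular tetrahedron: V=4, E=6, F=4.
Attach a square pyramid (V=5, E=8, F=5) along a 3-gon: merge 3 vertices and 3 edges, delete both glued faces → V=6, E=11, F=7.
Attach a dodecagonal prism (V=24, E=36, F=14) along a 4-gon: merge 4 vertices and 4 edges, delete both glued faces → V=26, E=43, F=19.
Check: V − E + F = 26 − 43 + 19 = 2.

19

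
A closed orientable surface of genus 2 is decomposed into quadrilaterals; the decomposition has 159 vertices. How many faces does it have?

χ = 2 − 2·2 = -2, and every face is a square so 4F = 2E.
V − E + F = -2 with E = 4F/2 gives 159 − (4/2 − 1)·F = -2, so F = 161 and E = 322.

161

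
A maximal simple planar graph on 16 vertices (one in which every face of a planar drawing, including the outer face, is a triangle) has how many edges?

In a plane triangulation 3F = 2E and V − E + F = 2, so E = 3V − 6 = 3·16 − 6 = 42.

42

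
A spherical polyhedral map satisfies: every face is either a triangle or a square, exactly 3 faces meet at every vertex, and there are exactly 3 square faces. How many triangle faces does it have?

2

Let x be the number of triangles; then F = 3 + x.
Edge–face incidences: 2E = 4·3 + 3·x = 12 + 3x.
Every vertex has degree 3, so 3V = 2E.
Euler: V − E + F = 2 ⇒ (2E)/3 − E + (3 + x) = 2.
Multiply by 6: 2·(2E) − 3·(2E) + 6·(3 + x) = 12, i.e. 18 + 6x − (12 + 3x) = 12.
Collecting terms: 3x + 6 = 12, so 3x = 6, so x = 2.
Then 2E = 12 + 3·2 = 18, so E = 9, V = 2E/3 = 6, F = 3 + 2 = 5.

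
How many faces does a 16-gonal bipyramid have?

A bipyramid over an n-gon has 2n triangular faces and n + 2 vertices: V = 16 + 2 = 18, E = 3·16 = 48, F = 2·16 = 32.
Check: V − E + F = 18 − 48 + 32 = 2.

32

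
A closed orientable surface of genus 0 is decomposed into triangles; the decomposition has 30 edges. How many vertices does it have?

12

χ = 2 − 2·0 = 2, and every face is a triangle so 3F = 2E.
F = 2E/3 = 20. Then V = 2 + E − F = 2 + 30 − 20 = 12.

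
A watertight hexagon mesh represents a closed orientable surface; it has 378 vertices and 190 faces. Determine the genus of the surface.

2

Every face is a hexagon, so 2E = 6·190 = 1140, giving E = 570.
χ = V − E + F = 378 − 570 + 190 = -2.
For a closed orientable surface χ = 2 − 2g, so g = (2 − (-2))/2 = 2.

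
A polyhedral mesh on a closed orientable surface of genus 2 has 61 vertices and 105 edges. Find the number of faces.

For a closed orientable surface of genus 2, χ = 2 − 2·2 = -2.
F = -2 − V + E = -2 − 61 + 105 = 42.

42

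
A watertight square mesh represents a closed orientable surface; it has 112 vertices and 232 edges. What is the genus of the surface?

Every face is a square and each edge borders two faces, so 4F = 2·232, giving F = 116.
χ = V − E + F = 112 − 232 + 116 = -4.
For a closed orientable surface χ = 2 − 2g, so g = (2 − (-4))/2 = 3.

3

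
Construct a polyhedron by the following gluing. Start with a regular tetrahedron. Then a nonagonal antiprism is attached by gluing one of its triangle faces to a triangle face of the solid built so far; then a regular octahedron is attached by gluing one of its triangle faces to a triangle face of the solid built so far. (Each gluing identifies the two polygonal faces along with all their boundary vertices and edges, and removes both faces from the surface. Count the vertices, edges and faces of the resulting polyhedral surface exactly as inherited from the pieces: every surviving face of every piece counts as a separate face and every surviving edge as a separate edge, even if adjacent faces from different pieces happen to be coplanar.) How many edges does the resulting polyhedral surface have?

A regular tetrahedron: V=4, E=6, F=4.
Attach a nonagonal antiprism (V=18, E=36, F=20) along a 3-gon: merge 3 vertices and 3 edges, delete both glued faces → V=19, E=39, F=22.
Attach a regular octahedron (V=6, E=12, F=8) along a 3-gon: merge 3 vertices and 3 edges, delete both glued faces → V=22, E=48, F=28.
Check: V − E + F = 22 − 48 + 28 = 2.

48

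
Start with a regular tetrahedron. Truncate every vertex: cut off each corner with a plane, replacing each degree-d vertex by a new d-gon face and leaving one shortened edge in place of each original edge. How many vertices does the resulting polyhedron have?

The base solid has V = 4, E = 6, F = 4.
Truncation replaces each original edge-end by a new vertex, so V′ = 2E = 12.
Each original edge survives, and each old vertex of degree d contributes d new edges; summing degrees gives Σd = 2E, so E′ = E + 2E = 3E = 18.
Each original face survives and each original vertex becomes one new face: F′ = F + V = 8.

12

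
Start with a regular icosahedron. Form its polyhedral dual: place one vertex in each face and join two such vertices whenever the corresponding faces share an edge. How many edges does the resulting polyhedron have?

30

The base solid has V = 12, E = 30, F = 20.
The dual swaps V and F and preserves E: V′ = F = 20, E′ = E = 30, F′ = V = 12.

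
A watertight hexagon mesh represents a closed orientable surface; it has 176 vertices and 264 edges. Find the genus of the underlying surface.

1

Every face is a hexagon and each edge borders two faces, so 6F = 2·264, giving F = 88.
χ = V − E + F = 176 − 264 + 88 = 0.
For a closed orientable surface χ = 2 − 2g, so g = (2 − (0))/2 = 1.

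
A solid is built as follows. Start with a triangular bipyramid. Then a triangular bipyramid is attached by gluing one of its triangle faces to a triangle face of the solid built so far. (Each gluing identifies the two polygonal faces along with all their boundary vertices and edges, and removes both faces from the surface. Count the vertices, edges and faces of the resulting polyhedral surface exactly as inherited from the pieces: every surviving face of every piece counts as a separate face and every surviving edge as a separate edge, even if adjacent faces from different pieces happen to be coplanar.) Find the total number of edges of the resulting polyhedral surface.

15

A triangular bipyramid: V=5, E=9, F=6.
Attach a triangular bipyramid (V=5, E=9, F=6) along a 3-gon: merge 3 vertices and 3 edges, delete both glued faces → V=7, E=15, F=10.
Check: V − E + F = 7 − 15 + 10 = 2.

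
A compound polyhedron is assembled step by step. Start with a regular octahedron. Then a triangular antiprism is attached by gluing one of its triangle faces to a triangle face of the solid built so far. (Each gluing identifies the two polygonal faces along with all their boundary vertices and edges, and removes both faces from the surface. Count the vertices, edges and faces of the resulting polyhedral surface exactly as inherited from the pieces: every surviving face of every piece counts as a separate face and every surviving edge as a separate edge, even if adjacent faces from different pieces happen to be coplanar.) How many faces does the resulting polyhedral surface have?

A regular octahedron: V=6, E=12, F=8.
Attach a triangular antiprism (V=6, E=12, F=8) along a 3-gon: merge 3 vertices and 3 edges, delete both glued faces → V=9, E=21, F=14.
Check: V − E + F = 9 − 21 + 14 = 2.

14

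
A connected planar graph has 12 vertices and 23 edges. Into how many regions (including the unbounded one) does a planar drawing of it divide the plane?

Euler's formula for a connected plane graph: V − E + F = 2, so F = 2 − 12 + 23 = 13.

13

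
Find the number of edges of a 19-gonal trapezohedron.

The n-trapezohedron (dual of the n-antiprism) has V = 2·19 + 2 = 40, E = 4·19 = 76, F = 2·19 = 38.

76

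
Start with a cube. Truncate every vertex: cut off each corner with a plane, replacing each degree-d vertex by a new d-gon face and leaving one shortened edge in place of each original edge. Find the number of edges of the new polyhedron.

36

The base solid has V = 8, E = 12, F = 6.
Truncation replaces each original edge-end by a new vertex, so V′ = 2E = 24.
Each original edge survives, and each old vertex of degree d contributes d new edges; summing degrees gives Σd = 2E, so E′ = E + 2E = 3E = 36.
Each original face survives and each original vertex becomes one new face: F′ = F + V = 14.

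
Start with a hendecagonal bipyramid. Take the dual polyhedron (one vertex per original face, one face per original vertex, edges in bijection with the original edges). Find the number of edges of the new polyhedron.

33

The base solid has V = 13, E = 33, F = 22.
The dual swaps V and F and preserves E: V′ = F = 22, E′ = E = 33, F′ = V = 13.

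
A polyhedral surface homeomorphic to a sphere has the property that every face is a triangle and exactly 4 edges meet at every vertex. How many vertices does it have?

Each face has 3 edges and each edge borders two faces, so 2E = 3F.
Each vertex has degree 4, so 4V = 2E and hence V = 3F/4.
Euler: V − E + F = 2 ⇒ (3F/4) − (3F/2) + F = 2.
Multiply by 8: (6 − 12 + 8)F = 16, i.e. 2F = 16.
So F = 8, E = 3·8/2 = 12, V = 3·8/4 = 6.

6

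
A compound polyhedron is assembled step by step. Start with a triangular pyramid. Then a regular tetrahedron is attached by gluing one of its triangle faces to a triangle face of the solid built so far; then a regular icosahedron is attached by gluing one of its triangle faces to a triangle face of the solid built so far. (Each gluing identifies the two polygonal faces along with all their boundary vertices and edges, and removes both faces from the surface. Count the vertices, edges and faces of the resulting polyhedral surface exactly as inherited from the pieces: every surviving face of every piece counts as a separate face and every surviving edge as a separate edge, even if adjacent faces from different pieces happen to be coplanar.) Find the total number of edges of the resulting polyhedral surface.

36

A triangular pyramid: V=4, E=6, F=4.
Attach a regular tetrahedron (V=4, E=6, F=4) along a 3-gon: merge 3 vertices and 3 edges, delete both glued faces → V=5, E=9, F=6.
Attach a regular icosahedron (V=12, E=30, F=20) along a 3-gon: merge 3 vertices and 3 edges, delete both glued faces → V=14, E=36, F=24.
Check: V − E + F = 14 − 36 + 24 = 2.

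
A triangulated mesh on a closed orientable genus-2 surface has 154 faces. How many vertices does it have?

χ = 2 − 2·2 = -2, and every face is a triangle so 3F = 2E.
E = 3·154/2 = 231. Then V = -2 + E − F = -2 + 231 − 154 = 75.

75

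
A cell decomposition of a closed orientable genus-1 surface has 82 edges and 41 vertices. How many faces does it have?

For a closed orientable surface of genus 1, χ = 2 − 2·1 = 0.
F = 0 − V + E = 0 − 41 + 82 = 41.

41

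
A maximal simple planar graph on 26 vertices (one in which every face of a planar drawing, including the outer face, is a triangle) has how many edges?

72

In a plane triangulation 3F = 2E and V − E + F = 2, so E = 3V − 6 = 3·26 − 6 = 72.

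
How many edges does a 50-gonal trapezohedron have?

200

The n-trapezohedron (dual of the n-antiprism) has V = 2·50 + 2 = 102, E = 4·50 = 200, F = 2·50 = 100.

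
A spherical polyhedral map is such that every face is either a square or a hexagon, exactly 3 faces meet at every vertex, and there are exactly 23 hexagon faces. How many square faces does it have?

Let x be the number of squares; then F = 23 + x.
Edge–face incidences: 2E = 6·23 + 4·x = 138 + 4x.
Every vertex has degree 3, so 3V = 2E.
Euler: V − E + F = 2 ⇒ (2E)/3 − E + (23 + x) = 2.
Multiply by 6: 2·(2E) − 3·(2E) + 6·(23 + x) = 12, i.e. 138 + 6x − (138 + 4x) = 12.
Collecting terms: 2x = 12, so x = 6.
Then 2E = 138 + 4·6 = 162, so E = 81, V = 2E/3 = 54, F = 23 + 6 = 29.

6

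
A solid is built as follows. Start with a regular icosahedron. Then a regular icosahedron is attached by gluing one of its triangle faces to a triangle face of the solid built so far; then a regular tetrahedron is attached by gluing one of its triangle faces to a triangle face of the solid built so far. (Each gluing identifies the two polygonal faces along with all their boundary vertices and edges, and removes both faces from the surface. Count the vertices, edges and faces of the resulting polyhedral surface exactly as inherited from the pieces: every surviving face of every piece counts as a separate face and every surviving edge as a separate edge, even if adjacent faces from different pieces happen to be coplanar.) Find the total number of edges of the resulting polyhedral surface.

60

A regular icosahedron: V=12, E=30, F=20.
Attach a regular icosahedron (V=12, E=30, F=20) along a 3-gon: merge 3 vertices and 3 edges, delete both glued faces → V=21, E=57, F=38.
Attach a regular tetrahedron (V=4, E=6, F=4) along a 3-gon: merge 3 vertices and 3 edges, delete both glued faces → V=22, E=60, F=40.
Check: V − E + F = 22 − 60 + 40 = 2.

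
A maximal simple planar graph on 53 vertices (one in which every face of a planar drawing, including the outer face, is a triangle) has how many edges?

In a plane triangulation 3F = 2E and V − E + F = 2, so E = 3V − 6 = 3·53 − 6 = 153.

153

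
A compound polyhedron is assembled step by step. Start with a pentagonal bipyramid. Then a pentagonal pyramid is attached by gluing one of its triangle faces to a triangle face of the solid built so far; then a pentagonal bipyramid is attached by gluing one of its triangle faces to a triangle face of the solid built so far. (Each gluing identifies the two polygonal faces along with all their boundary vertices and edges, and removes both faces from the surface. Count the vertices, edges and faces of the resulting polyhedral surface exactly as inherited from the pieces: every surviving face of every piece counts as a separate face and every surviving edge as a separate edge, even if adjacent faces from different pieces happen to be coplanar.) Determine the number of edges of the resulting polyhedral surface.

34

A pentagonal bipyramid: V=7, E=15, F=10.
Attach a pentagonal pyramid (V=6, E=10, F=6) along a 3-gon: merge 3 vertices and 3 edges, delete both glued faces → V=10, E=22, F=14.
Attach a pentagonal bipyramid (V=7, E=15, F=10) along a 3-gon: merge 3 vertices and 3 edges, delete both glued faces → V=14, E=34, F=22.
Check: V − E + F = 14 − 34 + 22 = 2.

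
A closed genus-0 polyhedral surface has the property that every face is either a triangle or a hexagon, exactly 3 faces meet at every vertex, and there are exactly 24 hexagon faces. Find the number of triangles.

Let x be the number of triangles; then F = 24 + x.
Edge–face incidences: 2E = 6·24 + 3·x = 144 + 3x.
Every vertex has degree 3, so 3V = 2E.
Euler: V − E + F = 2 ⇒ (2E)/3 − E + (24 + x) = 2.
Multiply by 6: 2·(2E) − 3·(2E) + 6·(24 + x) = 12, i.e. 144 + 6x − (144 + 3x) = 12.
Collecting terms: 3x = 12, so x = 4.
Then 2E = 144 + 3·4 = 156, so E = 78, V = 2E/3 = 52, F = 24 + 4 = 28.

4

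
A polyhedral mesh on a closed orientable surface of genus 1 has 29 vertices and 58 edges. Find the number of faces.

For a closed orientable surface of genus 1, χ = 2 − 2·1 = 0.
F = 0 − V + E = 0 − 29 + 58 = 29.

29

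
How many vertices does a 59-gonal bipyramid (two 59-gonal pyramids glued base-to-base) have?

61

A bipyramid over an n-gon has 2n triangular faces and n + 2 vertices: V = 59 + 2 = 61, E = 3·59 = 177, F = 2·59 = 118.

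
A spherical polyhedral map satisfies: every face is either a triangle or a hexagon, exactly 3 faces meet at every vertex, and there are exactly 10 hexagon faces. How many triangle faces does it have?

Let x be the number of triangles; then F = 10 + x.
Edge–face incidences: 2E = 6·10 + 3·x = 60 + 3x.
Every vertex has degree 3, so 3V = 2E.
Euler: V − E + F = 2 ⇒ (2E)/3 − E + (10 + x) = 2.
Multiply by 6: 2·(2E) − 3·(2E) + 6·(10 + x) = 12, i.e. 60 + 6x − (60 + 3x) = 12.
Collecting terms: 3x = 12, so x = 4.
Then 2E = 60 + 3·4 = 72, so E = 36, V = 2E/3 = 24, F = 10 + 4 = 14.

4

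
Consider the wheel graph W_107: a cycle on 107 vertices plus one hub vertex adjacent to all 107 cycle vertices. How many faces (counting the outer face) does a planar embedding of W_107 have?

W_107 has V = 107 + 1 = 108 vertices and E = 2·107 = 214 edges.
By Euler's formula F = 2 − V + E = 2 − 108 + 214 = 108.

108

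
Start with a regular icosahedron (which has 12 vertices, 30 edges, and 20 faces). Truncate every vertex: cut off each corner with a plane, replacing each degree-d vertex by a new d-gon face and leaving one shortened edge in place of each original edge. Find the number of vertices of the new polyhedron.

Truncation replaces each original edge-end by a new vertex, so V′ = 2E = 60.
Each original edge survives, and each old vertex of degree d contributes d new edges; summing degrees gives Σd = 2E, so E′ = E + 2E = 3E = 90.
Each original face survives and each original vertex becomes one new face: F′ = F + V = 32.

60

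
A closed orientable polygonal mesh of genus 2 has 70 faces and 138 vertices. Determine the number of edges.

210

For a closed orientable surface of genus 2, χ = 2 − 2·2 = -2.
E = V + F − (-2) = 138 + 70 − (-2) = 210.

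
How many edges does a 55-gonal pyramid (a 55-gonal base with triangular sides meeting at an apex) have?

110

A pyramid on an n-gon base has one n-gon and n triangles: V = 55 + 1 = 56, E = 2·55 = 110, F = 55 + 1 = 56.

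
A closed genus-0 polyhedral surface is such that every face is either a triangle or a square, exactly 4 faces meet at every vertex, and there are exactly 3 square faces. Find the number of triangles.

Let x be the number of triangles; then F = 3 + x.
Edge–face incidences: 2E = 4·3 + 3·x = 12 + 3x.
Every vertex has degree 4, so 4V = 2E.
Euler: V − E + F = 2 ⇒ (2E)/4 − E + (3 + x) = 2.
Multiply by 8: 2·(2E) − 4·(2E) + 8·(3 + x) = 16, i.e. 24 + 8x − 2·(12 + 3x) = 16.
Collecting terms: 2x = 16, so x = 8.
Then 2E = 12 + 3·8 = 36, so E = 18, V = 2E/4 = 9, F = 3 + 8 = 11.

8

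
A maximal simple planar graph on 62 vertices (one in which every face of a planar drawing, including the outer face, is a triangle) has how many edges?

180

In a plane triangulation 3F = 2E and V − E + F = 2, so E = 3V − 6 = 3·62 − 6 = 180.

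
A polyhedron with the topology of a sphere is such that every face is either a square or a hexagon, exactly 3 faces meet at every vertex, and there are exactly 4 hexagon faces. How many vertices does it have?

Let x be the number of squares; then F = 4 + x.
Edge–face incidences: 2E = 6·4 + 4·x = 24 + 4x.
Every vertex has degree 3, so 3V = 2E.
Euler: V − E + F = 2 ⇒ (2E)/3 − E + (4 + x) = 2.
Multiply by 6: 2·(2E) − 3·(2E) + 6·(4 + x) = 12, i.e. 24 + 6x − (24 + 4x) = 12.
Collecting terms: 2x = 12, so x = 6.
Then 2E = 24 + 4·6 = 48, so E = 24, V = 2E/3 = 16, F = 4 + 6 = 10.

16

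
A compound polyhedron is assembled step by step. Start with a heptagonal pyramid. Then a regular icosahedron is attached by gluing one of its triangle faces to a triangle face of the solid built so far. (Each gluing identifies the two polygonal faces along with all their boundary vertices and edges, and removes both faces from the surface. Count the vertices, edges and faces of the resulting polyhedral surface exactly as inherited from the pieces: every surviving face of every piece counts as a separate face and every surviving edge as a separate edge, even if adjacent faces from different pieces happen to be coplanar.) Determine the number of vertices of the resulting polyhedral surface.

17

A heptagonal pyramid: V=8, E=14, F=8.
Attach a regular icosahedron (V=12, E=30, F=20) along a 3-gon: merge 3 vertices and 3 edges, delete both glued faces → V=17, E=41, F=26.
Check: V − E + F = 17 − 41 + 26 = 2.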